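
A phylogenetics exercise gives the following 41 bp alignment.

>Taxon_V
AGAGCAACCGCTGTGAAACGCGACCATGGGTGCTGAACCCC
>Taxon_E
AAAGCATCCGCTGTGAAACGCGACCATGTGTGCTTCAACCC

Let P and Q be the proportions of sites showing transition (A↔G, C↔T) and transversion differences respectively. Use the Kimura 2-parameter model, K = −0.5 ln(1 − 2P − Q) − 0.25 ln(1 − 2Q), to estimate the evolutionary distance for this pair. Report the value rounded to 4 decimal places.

The sequences differ at positions 2 (G/A, transition), 7 (A/T, transversion), 29 (G/T, transversion), 35 (G/T, transversion), 36 (A/C, transversion), 38 (C/A, transversion).
Of the 6 differences, 1 transition and 5 transversions over 41 sites: P = 1/41 = 0.024390, Q = 5/41 = 0.121951.
d = −0.5·ln(0.829269) − 0.25·ln(0.756098) = −0.5·(-0.187211) − 0.25·(-0.279584) = 0.1635.

0.1635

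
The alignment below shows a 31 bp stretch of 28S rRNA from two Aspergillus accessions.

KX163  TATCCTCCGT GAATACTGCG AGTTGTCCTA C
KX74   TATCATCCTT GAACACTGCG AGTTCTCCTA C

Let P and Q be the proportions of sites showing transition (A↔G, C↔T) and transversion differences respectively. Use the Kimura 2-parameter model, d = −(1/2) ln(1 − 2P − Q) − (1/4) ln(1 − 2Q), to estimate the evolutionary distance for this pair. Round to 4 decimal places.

The sequences differ at positions 5 (C/A, transversion), 9 (G/T, transversion), 14 (T/C, transition), 25 (G/C, transversion).
Of the 4 differences, 1 transition and 3 transversions over 31 sites: P = 1/31 = 0.032258, Q = 3/31 = 0.096774.
d = −0.5·ln(0.838710) − 0.25·ln(0.806452) = −0.5·(-0.175890) − 0.25·(-0.215111) = 0.1417.

0.1417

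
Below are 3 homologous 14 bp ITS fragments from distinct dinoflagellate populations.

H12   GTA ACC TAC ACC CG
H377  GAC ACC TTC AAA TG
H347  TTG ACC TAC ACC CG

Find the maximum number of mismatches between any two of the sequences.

7

Pairwise Hamming distances:
  H12 vs H377: 6
  H12 vs H347: 2
  H377 vs H347: 7
The largest is 7, between H377 and H347.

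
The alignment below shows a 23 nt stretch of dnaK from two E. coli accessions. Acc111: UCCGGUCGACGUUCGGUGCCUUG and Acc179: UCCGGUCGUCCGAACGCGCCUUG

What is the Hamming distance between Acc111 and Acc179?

7

Differing sites — 9:A/U; 11:G/C; 12:U/G; 13:U/A; 14:C/A; 15:G/C; 17:U/C.
That gives 7 mismatches out of 23 aligned sites, so the Hamming distance is 7.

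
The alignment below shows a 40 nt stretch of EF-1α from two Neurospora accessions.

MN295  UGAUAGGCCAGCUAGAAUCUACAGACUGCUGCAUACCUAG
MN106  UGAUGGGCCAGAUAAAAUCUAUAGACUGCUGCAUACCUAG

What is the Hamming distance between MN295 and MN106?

4

The sequences differ at positions 5 (A/G), 12 (C/A), 15 (G/A), 22 (C/U).
That gives 4 mismatches out of 40 aligned sites, so the Hamming distance is 4.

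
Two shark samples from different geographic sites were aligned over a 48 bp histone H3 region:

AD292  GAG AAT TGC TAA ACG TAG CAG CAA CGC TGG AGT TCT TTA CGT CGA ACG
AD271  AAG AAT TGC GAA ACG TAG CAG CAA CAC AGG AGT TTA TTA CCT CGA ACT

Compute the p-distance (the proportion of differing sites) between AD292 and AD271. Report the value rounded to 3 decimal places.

0.167

The sequences differ at positions 1 (G/A), 10 (T/G), 26 (G/A), 28 (T/A), 35 (C/T), 36 (T/A), 41 (G/C), 48 (G/T).
There are 8 differences over 48 sites, so p = 8/48 = 0.167.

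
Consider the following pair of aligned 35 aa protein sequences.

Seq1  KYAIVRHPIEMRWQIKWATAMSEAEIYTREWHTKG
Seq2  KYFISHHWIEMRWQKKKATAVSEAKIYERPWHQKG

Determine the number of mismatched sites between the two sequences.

The sequences differ at positions 3 (A/F), 5 (V/S), 6 (R/H), 8 (P/W), 15 (I/K), 17 (W/K), 21 (M/V), 25 (E/K), 28 (T/E), 30 (E/P), 33 (T/Q).
That gives 11 mismatches out of 35 aligned sites, so the Hamming distance is 11.

11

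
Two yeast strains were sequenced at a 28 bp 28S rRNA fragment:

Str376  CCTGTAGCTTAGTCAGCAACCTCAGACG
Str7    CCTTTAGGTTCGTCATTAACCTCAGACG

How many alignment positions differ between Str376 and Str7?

Differing sites — 4:G/T; 8:C/G; 11:A/C; 16:G/T; 17:C/T.
That gives 5 mismatches out of 28 aligned sites, so the Hamming distance is 5.

5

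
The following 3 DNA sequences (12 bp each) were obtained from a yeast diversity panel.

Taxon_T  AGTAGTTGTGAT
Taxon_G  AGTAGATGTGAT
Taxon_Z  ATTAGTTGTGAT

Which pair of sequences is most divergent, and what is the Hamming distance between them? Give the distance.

Pairwise Hamming distances:
  Taxon_T vs Taxon_G: 1
  Taxon_T vs Taxon_Z: 1
  Taxon_G vs Taxon_Z: 2
The largest is 2, between Taxon_G and Taxon_Z.

2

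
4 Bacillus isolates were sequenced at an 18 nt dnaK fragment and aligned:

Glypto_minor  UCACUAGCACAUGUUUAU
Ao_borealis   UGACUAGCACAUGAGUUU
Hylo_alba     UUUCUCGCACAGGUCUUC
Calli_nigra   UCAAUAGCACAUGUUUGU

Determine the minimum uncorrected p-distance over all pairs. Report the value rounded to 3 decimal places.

Pairwise Hamming distances:
  Glypto_minor vs Ao_borealis: 4
  Glypto_minor vs Hylo_alba: 7
  Glypto_minor vs Calli_nigra: 2
  Ao_borealis vs Hylo_alba: 7
  Ao_borealis vs Calli_nigra: 5
  Hylo_alba vs Calli_nigra: 8
The smallest is 2 mismatches, between Glypto_minor and Calli_nigra; p = 2/18 = 0.111.

0.111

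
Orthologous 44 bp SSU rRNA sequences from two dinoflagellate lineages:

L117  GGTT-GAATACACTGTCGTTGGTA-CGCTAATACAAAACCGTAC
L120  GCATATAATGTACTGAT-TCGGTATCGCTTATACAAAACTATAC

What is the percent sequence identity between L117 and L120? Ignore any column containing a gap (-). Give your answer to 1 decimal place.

73.2%

Excluding the 3 gap columns leaves 41 comparable sites.
The sequences differ at positions 2 (G/C), 3 (T/A), 6 (G/T), 10 (A/G), 11 (C/T), 16 (T/A), 17 (C/T), 20 (T/C), 30 (A/T), 40 (C/T), 41 (G/A).
30 of the 41 comparable sites match, so the percent identity is 30/41 × 100 = 73.2%.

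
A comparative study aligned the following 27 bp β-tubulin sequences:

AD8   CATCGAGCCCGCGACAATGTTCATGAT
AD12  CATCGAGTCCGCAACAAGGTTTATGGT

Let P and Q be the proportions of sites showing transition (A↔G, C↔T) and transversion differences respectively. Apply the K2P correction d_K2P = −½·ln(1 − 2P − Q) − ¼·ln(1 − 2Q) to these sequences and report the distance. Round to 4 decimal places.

Mismatches occur at site 8 (C↔T, transition), site 13 (G↔A, transition), site 18 (T↔G, transversion), site 22 (C↔T, transition), site 26 (A↔G, transition).
Of the 5 differences, 4 transitions and 1 transversion over 27 sites: P = 4/27 = 0.148148, Q = 1/27 = 0.037037.
d = −0.5·ln(0.666667) − 0.25·ln(0.925926) = −0.5·(-0.405465) − 0.25·(-0.076961) = 0.2220.

0.2220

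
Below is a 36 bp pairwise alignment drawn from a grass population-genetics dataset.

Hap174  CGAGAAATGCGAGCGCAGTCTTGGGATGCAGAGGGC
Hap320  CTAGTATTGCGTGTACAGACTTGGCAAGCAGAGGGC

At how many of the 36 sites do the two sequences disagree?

Mismatches occur at site 2 (G↔T), site 5 (A↔T), site 7 (A↔T), site 12 (A↔T), site 14 (C↔T), site 15 (G↔A), site 19 (T↔A), site 25 (G↔C), site 27 (T↔A).
That gives 9 mismatches out of 36 aligned sites, so the Hamming distance is 9.

9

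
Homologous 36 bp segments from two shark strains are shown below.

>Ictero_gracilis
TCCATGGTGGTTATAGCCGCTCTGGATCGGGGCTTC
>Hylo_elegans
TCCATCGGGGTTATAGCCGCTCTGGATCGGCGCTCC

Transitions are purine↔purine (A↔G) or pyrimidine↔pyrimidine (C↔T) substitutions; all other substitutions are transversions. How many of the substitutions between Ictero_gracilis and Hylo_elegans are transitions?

1

Differing sites — 6:G/C (Tv); 8:T/G (Tv); 31:G/C (Tv); 35:T/C (Ti).
Of the 4 differences, 1 transition and 3 transversions, so the answer is 1.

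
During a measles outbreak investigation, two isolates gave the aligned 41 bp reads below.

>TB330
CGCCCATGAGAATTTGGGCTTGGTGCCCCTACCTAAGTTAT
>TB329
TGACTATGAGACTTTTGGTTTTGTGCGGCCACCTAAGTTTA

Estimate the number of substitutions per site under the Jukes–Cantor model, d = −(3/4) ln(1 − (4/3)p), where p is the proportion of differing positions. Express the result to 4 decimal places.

0.3710

Mismatches occur at site 1 (C→T), site 3 (C→A), site 5 (C→T), site 12 (A→C), site 16 (G→T), site 19 (C→T), site 22 (G→T), site 27 (C→G), site 28 (C→G), site 30 (T→C), site 40 (A→T), site 41 (T→A).
p = 12/41 = 0.292683.
d = −0.75 · ln(1 − (4/3)·0.292683) = −0.75 · ln(0.609756) = −0.75 · (-0.494696) = 0.3710.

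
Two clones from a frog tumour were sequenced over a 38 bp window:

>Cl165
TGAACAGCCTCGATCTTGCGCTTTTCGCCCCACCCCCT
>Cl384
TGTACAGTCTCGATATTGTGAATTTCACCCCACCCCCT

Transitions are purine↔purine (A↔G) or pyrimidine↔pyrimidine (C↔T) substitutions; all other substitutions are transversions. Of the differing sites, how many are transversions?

4

The sequences differ at positions 3 (A/T, transversion), 8 (C/T, transition), 15 (C/A, transversion), 19 (C/T, transition), 21 (C/A, transversion), 22 (T/A, transversion), 27 (G/A, transition).
Of the 7 differences, 3 transitions and 4 transversions, so the answer is 4.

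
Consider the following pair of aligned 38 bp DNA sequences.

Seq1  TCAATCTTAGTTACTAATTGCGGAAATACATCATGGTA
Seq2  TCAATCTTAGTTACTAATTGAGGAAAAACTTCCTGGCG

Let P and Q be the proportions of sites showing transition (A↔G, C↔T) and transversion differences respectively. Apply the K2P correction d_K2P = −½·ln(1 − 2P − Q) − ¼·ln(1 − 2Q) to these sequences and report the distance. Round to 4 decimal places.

Mismatches occur at site 21 (C/A, transversion), site 27 (T/A, transversion), site 30 (A/T, transversion), site 33 (A/C, transversion), site 37 (T/C, transition), site 38 (A/G, transition).
Of the 6 differences, 2 transitions and 4 transversions over 38 sites: P = 2/38 = 0.052632, Q = 4/38 = 0.105263.
d = −0.5·ln(0.789473) − 0.25·ln(0.789474) = −0.5·(-0.236390) − 0.25·(-0.236388) = 0.1773.

0.1773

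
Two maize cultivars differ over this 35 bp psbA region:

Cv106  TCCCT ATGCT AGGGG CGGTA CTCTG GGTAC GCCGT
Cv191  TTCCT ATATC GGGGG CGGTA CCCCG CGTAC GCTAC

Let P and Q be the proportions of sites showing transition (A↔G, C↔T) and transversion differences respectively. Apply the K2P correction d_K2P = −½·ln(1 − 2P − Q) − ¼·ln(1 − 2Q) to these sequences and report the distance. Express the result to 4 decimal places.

Differing sites — 2:C/T (Ti); 8:G/A (Ti); 9:C/T (Ti); 10:T/C (Ti); 11:A/G (Ti); 22:T/C (Ti); 24:T/C (Ti); 26:G/C (Tv); 33:C/T (Ti); 34:G/A (Ti); 35:T/C (Ti).
Of the 11 differences, 10 transitions and 1 transversion over 35 sites: P = 10/35 = 0.285714, Q = 1/35 = 0.028571.
d = −0.5·ln(0.400001) − 0.25·ln(0.942858) = −0.5·(-0.916288) − 0.25·(-0.058840) = 0.4729.

0.4729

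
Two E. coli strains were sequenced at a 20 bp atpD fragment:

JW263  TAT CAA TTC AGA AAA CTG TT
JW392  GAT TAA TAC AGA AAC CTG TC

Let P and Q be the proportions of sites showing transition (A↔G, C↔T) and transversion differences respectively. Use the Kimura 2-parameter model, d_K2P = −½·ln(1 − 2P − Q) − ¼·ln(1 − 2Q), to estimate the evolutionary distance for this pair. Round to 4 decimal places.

0.3046

Mismatches occur at site 1 (T→G, transversion), site 4 (C→T, transition), site 8 (T→A, transversion), site 15 (A→C, transversion), site 20 (T→C, transition).
Of the 5 differences, 2 transitions and 3 transversions over 20 sites: P = 2/20 = 0.100000, Q = 3/20 = 0.150000.
d = −0.5·ln(0.650000) − 0.25·ln(0.700000) = −0.5·(-0.430783) − 0.25·(-0.356675) = 0.3046.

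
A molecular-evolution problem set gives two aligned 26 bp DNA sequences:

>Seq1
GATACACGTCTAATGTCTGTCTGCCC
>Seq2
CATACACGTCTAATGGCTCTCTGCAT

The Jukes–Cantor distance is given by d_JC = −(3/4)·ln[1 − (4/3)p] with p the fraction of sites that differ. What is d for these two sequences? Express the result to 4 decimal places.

The sequences differ at positions 1 (G/C), 16 (T/G), 19 (G/C), 25 (C/A), 26 (C/T).
p = 5/26 = 0.192308.
d = −0.75 · ln(1 − (4/3)·0.192308) = −0.75 · ln(0.743589) = −0.75 · (-0.296267) = 0.2222.

0.2222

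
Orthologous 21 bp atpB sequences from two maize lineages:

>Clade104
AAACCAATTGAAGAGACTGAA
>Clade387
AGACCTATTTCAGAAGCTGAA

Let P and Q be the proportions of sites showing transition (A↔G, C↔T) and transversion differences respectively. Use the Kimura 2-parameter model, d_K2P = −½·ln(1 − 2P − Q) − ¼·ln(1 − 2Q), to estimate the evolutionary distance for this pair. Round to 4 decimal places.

0.3639

The sequences differ at positions 2 (A/G, transition), 6 (A/T, transversion), 10 (G/T, transversion), 11 (A/C, transversion), 15 (G/A, transition), 16 (A/G, transition).
Of the 6 differences, 3 transitions and 3 transversions over 21 sites: P = 3/21 = 0.142857, Q = 3/21 = 0.142857.
d = −0.5·ln(0.571429) − 0.25·ln(0.714286) = −0.5·(-0.559615) − 0.25·(-0.336472) = 0.3639.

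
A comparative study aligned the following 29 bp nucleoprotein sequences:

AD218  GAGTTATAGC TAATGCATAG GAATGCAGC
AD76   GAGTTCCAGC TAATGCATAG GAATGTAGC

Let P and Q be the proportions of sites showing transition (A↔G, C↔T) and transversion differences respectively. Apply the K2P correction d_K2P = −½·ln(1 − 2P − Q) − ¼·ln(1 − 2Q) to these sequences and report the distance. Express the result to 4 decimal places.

0.1125

Differing sites — 6:A/C (Tv); 7:T/C (Ti); 26:C/T (Ti).
Of the 3 differences, 2 transitions and 1 transversion over 29 sites: P = 2/29 = 0.068966, Q = 1/29 = 0.034483.
d = −0.5·ln(0.827585) − 0.25·ln(0.931034) = −0.5·(-0.189243) − 0.25·(-0.071459) = 0.1125.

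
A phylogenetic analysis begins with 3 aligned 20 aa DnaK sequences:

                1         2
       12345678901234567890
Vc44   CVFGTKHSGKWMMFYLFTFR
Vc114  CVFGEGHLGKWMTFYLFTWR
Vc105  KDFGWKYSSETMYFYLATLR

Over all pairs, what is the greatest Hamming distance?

12

Pairwise Hamming distances:
  Vc44 vs Vc114: 5
  Vc44 vs Vc105: 10
  Vc114 vs Vc105: 12
The largest is 12, between Vc114 and Vc105.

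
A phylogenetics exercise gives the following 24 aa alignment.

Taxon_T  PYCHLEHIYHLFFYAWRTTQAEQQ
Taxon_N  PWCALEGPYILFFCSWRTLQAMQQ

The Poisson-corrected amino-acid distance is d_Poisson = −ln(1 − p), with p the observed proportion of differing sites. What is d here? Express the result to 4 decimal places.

0.4700

Differing sites — 2:Y/W; 4:H/A; 7:H/G; 8:I/P; 10:H/I; 14:Y/C; 15:A/S; 19:T/L; 22:E/M.
p = 9/24 = 0.375000.
d = −ln(1 − 0.375000) = −ln(0.625000) = 0.4700.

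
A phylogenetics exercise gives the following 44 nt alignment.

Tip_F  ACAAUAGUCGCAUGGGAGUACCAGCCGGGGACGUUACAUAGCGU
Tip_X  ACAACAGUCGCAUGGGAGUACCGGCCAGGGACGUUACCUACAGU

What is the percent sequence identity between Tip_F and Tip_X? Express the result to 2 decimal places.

Mismatches occur at site 5 (U/C), site 23 (A/G), site 27 (G/A), site 38 (A/C), site 41 (G/C), site 42 (C/A).
38 of the 44 sites match, so the percent identity is 38/44 × 100 = 86.36%.

86.36%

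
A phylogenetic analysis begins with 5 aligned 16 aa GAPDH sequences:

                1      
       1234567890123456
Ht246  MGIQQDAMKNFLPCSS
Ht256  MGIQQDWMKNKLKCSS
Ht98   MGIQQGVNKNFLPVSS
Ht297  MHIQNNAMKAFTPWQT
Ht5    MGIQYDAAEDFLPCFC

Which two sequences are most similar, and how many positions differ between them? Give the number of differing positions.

3

Pairwise Hamming distances:
  Ht246 vs Ht256: 3
  Ht246 vs Ht98: 4
  Ht246 vs Ht297: 8
  Ht246 vs Ht5: 6
  Ht256 vs Ht98: 6
  Ht256 vs Ht297: 11
  Ht256 vs Ht5: 9
  Ht98 vs Ht297: 10
  Ht98 vs Ht5: 9
  Ht297 vs Ht5: 10
The smallest is 3, between Ht246 and Ht256.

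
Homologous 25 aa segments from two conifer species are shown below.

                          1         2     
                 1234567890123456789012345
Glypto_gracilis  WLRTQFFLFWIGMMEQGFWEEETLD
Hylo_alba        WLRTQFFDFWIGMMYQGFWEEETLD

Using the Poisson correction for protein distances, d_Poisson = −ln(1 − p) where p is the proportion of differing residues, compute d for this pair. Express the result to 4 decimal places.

0.0834

Differing sites — 8:L/D; 15:E/Y.
p = 2/25 = 0.080000.
d = −ln(1 − 0.080000) = −ln(0.920000) = 0.0834.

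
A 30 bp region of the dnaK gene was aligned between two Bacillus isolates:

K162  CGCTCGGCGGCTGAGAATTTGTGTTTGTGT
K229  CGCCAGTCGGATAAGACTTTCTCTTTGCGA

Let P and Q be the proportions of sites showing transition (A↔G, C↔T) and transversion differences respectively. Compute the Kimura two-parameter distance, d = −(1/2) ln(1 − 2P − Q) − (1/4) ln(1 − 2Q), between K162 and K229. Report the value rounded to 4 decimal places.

0.4411

The sequences differ at positions 4 (T/C, transition), 5 (C/A, transversion), 7 (G/T, transversion), 11 (C/A, transversion), 13 (G/A, transition), 17 (A/C, transversion), 21 (G/C, transversion), 23 (G/C, transversion), 28 (T/C, transition), 30 (T/A, transversion).
Of the 10 differences, 3 transitions and 7 transversions over 30 sites: P = 3/30 = 0.100000, Q = 7/30 = 0.233333.
d = −0.5·ln(0.566667) − 0.25·ln(0.533334) = −0.5·(-0.567983) − 0.25·(-0.628607) = 0.4411.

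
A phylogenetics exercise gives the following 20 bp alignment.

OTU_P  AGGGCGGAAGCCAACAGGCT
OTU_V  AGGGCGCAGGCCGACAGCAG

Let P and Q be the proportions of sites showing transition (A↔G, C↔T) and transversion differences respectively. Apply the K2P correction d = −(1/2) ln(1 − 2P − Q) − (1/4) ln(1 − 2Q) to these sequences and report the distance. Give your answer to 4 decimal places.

0.3831

Mismatches occur at site 7 (G/C, transversion), site 9 (A/G, transition), site 13 (A/G, transition), site 18 (G/C, transversion), site 19 (C/A, transversion), site 20 (T/G, transversion).
Of the 6 differences, 2 transitions and 4 transversions over 20 sites: P = 2/20 = 0.100000, Q = 4/20 = 0.200000.
d = −0.5·ln(0.600000) − 0.25·ln(0.600000) = −0.5·(-0.510826) − 0.25·(-0.510826) = 0.3831.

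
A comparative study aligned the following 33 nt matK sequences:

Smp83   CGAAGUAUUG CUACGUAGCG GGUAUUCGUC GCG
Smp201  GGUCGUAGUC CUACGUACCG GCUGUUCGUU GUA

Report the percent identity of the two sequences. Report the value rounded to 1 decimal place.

66.7%

Differing sites — 1:C/G; 3:A/U; 4:A/C; 8:U/G; 10:G/C; 18:G/C; 22:G/C; 24:A/G; 30:C/U; 32:C/U; 33:G/A.
22 of the 33 sites match, so the percent identity is 22/33 × 100 = 66.7%.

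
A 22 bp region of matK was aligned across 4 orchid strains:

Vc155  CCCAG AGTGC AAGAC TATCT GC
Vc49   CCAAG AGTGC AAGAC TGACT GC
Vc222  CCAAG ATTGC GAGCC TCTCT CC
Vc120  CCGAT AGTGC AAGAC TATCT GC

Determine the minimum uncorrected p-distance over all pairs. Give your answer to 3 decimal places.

0.091

Pairwise Hamming distances:
  Vc155 vs Vc49: 3
  Vc155 vs Vc222: 6
  Vc155 vs Vc120: 2
  Vc49 vs Vc222: 6
  Vc49 vs Vc120: 4
  Vc222 vs Vc120: 7
The smallest is 2 mismatches, between Vc155 and Vc120; p = 2/22 = 0.091.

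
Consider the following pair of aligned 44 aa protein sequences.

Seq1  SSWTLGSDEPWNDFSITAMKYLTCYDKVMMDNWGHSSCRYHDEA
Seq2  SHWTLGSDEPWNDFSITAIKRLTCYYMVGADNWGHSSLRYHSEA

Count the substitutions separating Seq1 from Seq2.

The sequences differ at positions 2 (S/H), 19 (M/I), 21 (Y/R), 26 (D/Y), 27 (K/M), 29 (M/G), 30 (M/A), 38 (C/L), 42 (D/S).
That gives 9 mismatches out of 44 aligned sites, so the Hamming distance is 9.

9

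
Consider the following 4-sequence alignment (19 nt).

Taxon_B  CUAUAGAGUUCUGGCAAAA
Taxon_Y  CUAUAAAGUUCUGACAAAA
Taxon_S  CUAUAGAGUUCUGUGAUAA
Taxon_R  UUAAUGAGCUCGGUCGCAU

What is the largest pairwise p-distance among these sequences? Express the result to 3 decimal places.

Pairwise Hamming distances:
  Taxon_B vs Taxon_Y: 2
  Taxon_B vs Taxon_S: 3
  Taxon_B vs Taxon_R: 9
  Taxon_Y vs Taxon_S: 4
  Taxon_Y vs Taxon_R: 10
  Taxon_S vs Taxon_R: 9
The largest is 10 mismatches, between Taxon_Y and Taxon_R; p = 10/19 = 0.526.

0.526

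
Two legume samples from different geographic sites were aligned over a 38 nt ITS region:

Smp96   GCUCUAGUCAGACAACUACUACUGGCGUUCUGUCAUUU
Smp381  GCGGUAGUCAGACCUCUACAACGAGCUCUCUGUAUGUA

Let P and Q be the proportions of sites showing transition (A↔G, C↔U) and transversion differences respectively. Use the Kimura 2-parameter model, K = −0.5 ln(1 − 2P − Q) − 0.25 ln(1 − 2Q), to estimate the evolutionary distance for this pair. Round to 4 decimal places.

0.4673

Differing sites — 3:U/G (Tv); 4:C/G (Tv); 14:A/C (Tv); 15:A/U (Tv); 20:U/A (Tv); 23:U/G (Tv); 24:G/A (Ti); 27:G/U (Tv); 28:U/C (Ti); 34:C/A (Tv); 35:A/U (Tv); 36:U/G (Tv); 38:U/A (Tv).
Of the 13 differences, 2 transitions and 11 transversions over 38 sites: P = 2/38 = 0.052632, Q = 11/38 = 0.289474.
d = −0.5·ln(0.605262) − 0.25·ln(0.421052) = −0.5·(-0.502094) − 0.25·(-0.864999) = 0.4673.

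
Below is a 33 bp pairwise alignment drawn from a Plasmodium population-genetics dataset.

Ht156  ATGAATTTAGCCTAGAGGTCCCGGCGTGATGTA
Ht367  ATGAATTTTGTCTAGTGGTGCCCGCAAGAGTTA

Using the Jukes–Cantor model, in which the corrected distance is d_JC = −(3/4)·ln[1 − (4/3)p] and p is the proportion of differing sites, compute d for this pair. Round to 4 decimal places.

0.3390

Differing sites — 9:A/T; 11:C/T; 16:A/T; 20:C/G; 23:G/C; 26:G/A; 27:T/A; 30:T/G; 31:G/T.
p = 9/33 = 0.272727.
d = −0.75 · ln(1 − (4/3)·0.272727) = −0.75 · ln(0.636364) = −0.75 · (-0.451985) = 0.3390.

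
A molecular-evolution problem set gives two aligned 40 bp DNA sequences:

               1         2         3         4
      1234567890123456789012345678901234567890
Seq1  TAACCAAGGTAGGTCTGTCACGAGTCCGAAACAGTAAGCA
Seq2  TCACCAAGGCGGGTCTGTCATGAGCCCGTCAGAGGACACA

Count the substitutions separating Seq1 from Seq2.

11

Mismatches occur at site 2 (A→C), site 10 (T→C), site 11 (A→G), site 21 (C→T), site 25 (T→C), site 29 (A→T), site 30 (A→C), site 32 (C→G), site 35 (T→G), site 37 (A→C), site 38 (G→A).
That gives 11 mismatches out of 40 aligned sites, so the Hamming distance is 11.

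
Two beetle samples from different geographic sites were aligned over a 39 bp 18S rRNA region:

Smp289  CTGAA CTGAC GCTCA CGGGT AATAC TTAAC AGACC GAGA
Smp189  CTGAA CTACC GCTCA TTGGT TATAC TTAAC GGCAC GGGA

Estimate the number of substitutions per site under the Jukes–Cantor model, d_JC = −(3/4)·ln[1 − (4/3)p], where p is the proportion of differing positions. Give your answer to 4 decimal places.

Mismatches occur at site 8 (G/A), site 9 (A/C), site 16 (C/T), site 17 (G/T), site 21 (A/T), site 31 (A/G), site 33 (A/C), site 34 (C/A), site 37 (A/G).
p = 9/39 = 0.230769.
d = −0.75 · ln(1 − (4/3)·0.230769) = −0.75 · ln(0.692308) = −0.75 · (-0.367724) = 0.2758.

0.2758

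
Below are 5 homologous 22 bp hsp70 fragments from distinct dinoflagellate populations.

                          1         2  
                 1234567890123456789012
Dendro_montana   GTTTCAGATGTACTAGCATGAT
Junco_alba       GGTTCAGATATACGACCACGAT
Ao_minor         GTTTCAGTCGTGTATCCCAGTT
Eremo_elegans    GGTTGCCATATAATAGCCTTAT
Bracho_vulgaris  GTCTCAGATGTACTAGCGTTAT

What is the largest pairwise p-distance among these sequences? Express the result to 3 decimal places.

0.682

Pairwise Hamming distances:
  Dendro_montana vs Junco_alba: 5
  Dendro_montana vs Ao_minor: 10
  Dendro_montana vs Eremo_elegans: 8
  Dendro_montana vs Bracho_vulgaris: 3
  Junco_alba vs Ao_minor: 11
  Junco_alba vs Eremo_elegans: 9
  Junco_alba vs Bracho_vulgaris: 8
  Ao_minor vs Eremo_elegans: 15
  Ao_minor vs Bracho_vulgaris: 12
  Eremo_elegans vs Bracho_vulgaris: 8
The largest is 15 mismatches, between Ao_minor and Eremo_elegans; p = 15/22 = 0.682.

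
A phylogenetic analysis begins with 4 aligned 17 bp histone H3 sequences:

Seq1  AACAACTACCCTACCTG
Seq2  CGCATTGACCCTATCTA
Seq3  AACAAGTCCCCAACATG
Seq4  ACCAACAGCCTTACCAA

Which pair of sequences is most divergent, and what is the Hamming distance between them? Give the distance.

10

Pairwise Hamming distances:
  Seq1 vs Seq2: 7
  Seq1 vs Seq3: 4
  Seq1 vs Seq4: 6
  Seq2 vs Seq3: 10
  Seq2 vs Seq4: 9
  Seq3 vs Seq4: 9
The largest is 10, between Seq2 and Seq3.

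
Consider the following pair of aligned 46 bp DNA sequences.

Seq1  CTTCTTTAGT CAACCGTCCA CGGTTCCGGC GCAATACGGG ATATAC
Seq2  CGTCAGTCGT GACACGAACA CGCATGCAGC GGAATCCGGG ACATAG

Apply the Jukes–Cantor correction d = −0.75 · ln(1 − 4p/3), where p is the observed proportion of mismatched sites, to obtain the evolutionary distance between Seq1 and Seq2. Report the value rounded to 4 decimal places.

0.5091

The sequences differ at positions 2 (T/G), 5 (T/A), 6 (T/G), 8 (A/C), 11 (C/G), 13 (A/C), 14 (C/A), 17 (T/A), 18 (C/A), 23 (G/C), 24 (T/A), 26 (C/G), 28 (G/A), 32 (C/G), 36 (A/C), 42 (T/C), 46 (C/G).
p = 17/46 = 0.369565.
d = −0.75 · ln(1 − (4/3)·0.369565) = −0.75 · ln(0.507247) = −0.75 · (-0.678757) = 0.5091.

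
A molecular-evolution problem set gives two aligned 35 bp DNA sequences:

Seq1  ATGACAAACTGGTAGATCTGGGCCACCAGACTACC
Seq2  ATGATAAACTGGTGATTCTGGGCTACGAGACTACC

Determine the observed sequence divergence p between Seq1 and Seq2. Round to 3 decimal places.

0.171

The sequences differ at positions 5 (C/T), 14 (A/G), 15 (G/A), 16 (A/T), 24 (C/T), 27 (C/G).
There are 6 differences over 35 sites, so p = 6/35 = 0.171.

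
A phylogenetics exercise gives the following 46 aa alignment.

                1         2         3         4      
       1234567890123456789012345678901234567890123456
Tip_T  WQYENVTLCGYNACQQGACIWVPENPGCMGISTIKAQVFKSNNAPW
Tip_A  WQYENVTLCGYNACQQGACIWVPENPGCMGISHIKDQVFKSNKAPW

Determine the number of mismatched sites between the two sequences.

3

Mismatches occur at site 33 (T↔H), site 36 (A↔D), site 43 (N↔K).
That gives 3 mismatches out of 46 aligned sites, so the Hamming distance is 3.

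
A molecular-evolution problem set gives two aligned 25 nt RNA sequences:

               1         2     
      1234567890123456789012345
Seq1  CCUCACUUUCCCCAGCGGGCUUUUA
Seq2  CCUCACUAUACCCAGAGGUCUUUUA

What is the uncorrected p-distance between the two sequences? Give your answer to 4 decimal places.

The sequences differ at positions 8 (U/A), 10 (C/A), 16 (C/A), 19 (G/U).
There are 4 differences over 25 sites, so p = 4/25 = 0.1600.

0.1600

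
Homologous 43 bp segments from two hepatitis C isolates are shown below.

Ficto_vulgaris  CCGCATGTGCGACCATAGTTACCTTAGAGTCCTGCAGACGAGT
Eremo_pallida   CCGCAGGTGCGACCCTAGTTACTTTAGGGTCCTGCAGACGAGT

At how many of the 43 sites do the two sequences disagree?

4

The sequences differ at positions 6 (T/G), 15 (A/C), 23 (C/T), 28 (A/G).
That gives 4 mismatches out of 43 aligned sites, so the Hamming distance is 4.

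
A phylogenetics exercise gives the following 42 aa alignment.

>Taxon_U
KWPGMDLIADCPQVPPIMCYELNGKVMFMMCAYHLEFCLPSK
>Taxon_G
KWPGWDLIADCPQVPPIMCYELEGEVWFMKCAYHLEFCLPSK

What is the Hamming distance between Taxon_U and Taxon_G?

5

Mismatches occur at site 5 (M→W), site 23 (N→E), site 25 (K→E), site 27 (M→W), site 30 (M→K).
That gives 5 mismatches out of 42 aligned sites, so the Hamming distance is 5.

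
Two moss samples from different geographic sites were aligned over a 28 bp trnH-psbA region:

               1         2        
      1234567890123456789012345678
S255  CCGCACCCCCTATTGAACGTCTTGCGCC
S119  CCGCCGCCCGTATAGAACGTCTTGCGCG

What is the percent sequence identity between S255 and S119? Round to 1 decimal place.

82.1%

Differing sites — 5:A/C; 6:C/G; 10:C/G; 14:T/A; 28:C/G.
23 of the 28 sites match, so the percent identity is 23/28 × 100 = 82.1%.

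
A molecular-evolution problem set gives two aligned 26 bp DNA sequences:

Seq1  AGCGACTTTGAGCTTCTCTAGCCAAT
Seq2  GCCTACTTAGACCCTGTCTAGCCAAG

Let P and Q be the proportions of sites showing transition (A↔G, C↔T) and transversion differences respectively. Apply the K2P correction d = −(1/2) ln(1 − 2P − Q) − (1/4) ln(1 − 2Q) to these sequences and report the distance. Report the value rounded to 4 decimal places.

The sequences differ at positions 1 (A/G, transition), 2 (G/C, transversion), 4 (G/T, transversion), 9 (T/A, transversion), 12 (G/C, transversion), 14 (T/C, transition), 16 (C/G, transversion), 26 (T/G, transversion).
Of the 8 differences, 2 transitions and 6 transversions over 26 sites: P = 2/26 = 0.076923, Q = 6/26 = 0.230769.
d = −0.5·ln(0.615385) − 0.25·ln(0.538462) = −0.5·(-0.485507) − 0.25·(-0.619038) = 0.3975.

0.3975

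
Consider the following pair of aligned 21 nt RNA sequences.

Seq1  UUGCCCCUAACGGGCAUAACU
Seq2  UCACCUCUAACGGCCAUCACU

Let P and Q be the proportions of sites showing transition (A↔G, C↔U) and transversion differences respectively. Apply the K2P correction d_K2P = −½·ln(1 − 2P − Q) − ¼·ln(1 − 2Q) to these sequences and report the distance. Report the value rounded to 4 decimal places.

0.2926

Mismatches occur at site 2 (U→C, transition), site 3 (G→A, transition), site 6 (C→U, transition), site 14 (G→C, transversion), site 18 (A→C, transversion).
Of the 5 differences, 3 transitions and 2 transversions over 21 sites: P = 3/21 = 0.142857, Q = 2/21 = 0.095238.
d = −0.5·ln(0.619048) − 0.25·ln(0.809524) = −0.5·(-0.479572) − 0.25·(-0.211309) = 0.2926.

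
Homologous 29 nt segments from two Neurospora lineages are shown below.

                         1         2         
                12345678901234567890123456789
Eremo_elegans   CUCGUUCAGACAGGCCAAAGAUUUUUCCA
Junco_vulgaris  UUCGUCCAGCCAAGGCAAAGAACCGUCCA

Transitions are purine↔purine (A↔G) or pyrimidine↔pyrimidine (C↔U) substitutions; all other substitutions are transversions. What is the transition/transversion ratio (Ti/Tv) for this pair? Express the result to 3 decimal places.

1.250

Mismatches occur at site 1 (C↔U, transition), site 6 (U↔C, transition), site 10 (A↔C, transversion), site 13 (G↔A, transition), site 15 (C↔G, transversion), site 22 (U↔A, transversion), site 23 (U↔C, transition), site 24 (U↔C, transition), site 25 (U↔G, transversion).
Of the 9 differences, 5 transitions and 4 transversions, so Ti/Tv = 5/4 = 1.250.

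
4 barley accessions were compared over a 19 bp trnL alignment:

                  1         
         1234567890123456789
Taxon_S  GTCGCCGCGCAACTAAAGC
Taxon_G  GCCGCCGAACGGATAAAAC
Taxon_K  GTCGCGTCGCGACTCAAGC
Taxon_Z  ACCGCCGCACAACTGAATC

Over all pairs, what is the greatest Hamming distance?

Pairwise Hamming distances:
  Taxon_S vs Taxon_G: 7
  Taxon_S vs Taxon_K: 4
  Taxon_S vs Taxon_Z: 5
  Taxon_G vs Taxon_K: 9
  Taxon_G vs Taxon_Z: 7
  Taxon_K vs Taxon_Z: 8
The largest is 9, between Taxon_G and Taxon_K.

9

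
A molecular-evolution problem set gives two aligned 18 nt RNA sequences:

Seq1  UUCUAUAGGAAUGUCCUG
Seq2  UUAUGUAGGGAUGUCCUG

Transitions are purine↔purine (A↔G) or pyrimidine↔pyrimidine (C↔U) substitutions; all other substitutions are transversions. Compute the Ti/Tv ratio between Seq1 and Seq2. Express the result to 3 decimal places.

2.000

The sequences differ at positions 3 (C/A, transversion), 5 (A/G, transition), 10 (A/G, transition).
Of the 3 differences, 2 transitions and 1 transversion, so Ti/Tv = 2/1 = 2.000.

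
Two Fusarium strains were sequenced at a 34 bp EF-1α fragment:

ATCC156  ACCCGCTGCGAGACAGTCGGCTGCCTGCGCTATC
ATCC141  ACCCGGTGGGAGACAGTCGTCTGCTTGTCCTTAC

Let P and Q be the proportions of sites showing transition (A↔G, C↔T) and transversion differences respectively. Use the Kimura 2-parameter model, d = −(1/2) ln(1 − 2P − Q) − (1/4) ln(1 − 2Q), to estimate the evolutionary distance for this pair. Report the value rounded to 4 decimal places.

Mismatches occur at site 6 (C→G, transversion), site 9 (C→G, transversion), site 20 (G→T, transversion), site 25 (C→T, transition), site 28 (C→T, transition), site 29 (G→C, transversion), site 32 (A→T, transversion), site 33 (T→A, transversion).
Of the 8 differences, 2 transitions and 6 transversions over 34 sites: P = 2/34 = 0.058824, Q = 6/34 = 0.176471.
d = −0.5·ln(0.705881) − 0.25·ln(0.647058) = −0.5·(-0.348309) − 0.25·(-0.435319) = 0.2830.

0.2830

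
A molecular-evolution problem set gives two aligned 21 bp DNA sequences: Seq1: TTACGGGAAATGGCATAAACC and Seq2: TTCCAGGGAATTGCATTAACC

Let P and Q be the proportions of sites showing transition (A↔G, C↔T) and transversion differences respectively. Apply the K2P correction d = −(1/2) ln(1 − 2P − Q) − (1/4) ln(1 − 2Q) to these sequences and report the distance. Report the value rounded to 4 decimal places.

Mismatches occur at site 3 (A→C, transversion), site 5 (G→A, transition), site 8 (A→G, transition), site 12 (G→T, transversion), site 17 (A→T, transversion).
Of the 5 differences, 2 transitions and 3 transversions over 21 sites: P = 2/21 = 0.095238, Q = 3/21 = 0.142857.
d = −0.5·ln(0.666667) − 0.25·ln(0.714286) = −0.5·(-0.405465) − 0.25·(-0.336472) = 0.2869.

0.2869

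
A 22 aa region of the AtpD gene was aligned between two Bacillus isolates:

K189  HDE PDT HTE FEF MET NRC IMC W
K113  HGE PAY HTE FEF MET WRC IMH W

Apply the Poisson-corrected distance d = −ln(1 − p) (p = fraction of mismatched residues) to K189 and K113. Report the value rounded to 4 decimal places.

Mismatches occur at site 2 (D↔G), site 5 (D↔A), site 6 (T↔Y), site 16 (N↔W), site 21 (C↔H).
p = 5/22 = 0.227273.
d = −ln(1 − 0.227273) = −ln(0.772727) = 0.2578.

0.2578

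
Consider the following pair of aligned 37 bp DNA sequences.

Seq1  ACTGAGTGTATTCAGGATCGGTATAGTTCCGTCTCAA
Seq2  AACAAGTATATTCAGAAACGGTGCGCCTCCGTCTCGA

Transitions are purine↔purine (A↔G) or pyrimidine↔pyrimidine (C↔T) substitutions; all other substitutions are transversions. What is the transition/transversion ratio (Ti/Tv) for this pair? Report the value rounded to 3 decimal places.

3.000

Differing sites — 2:C/A (Tv); 3:T/C (Ti); 4:G/A (Ti); 8:G/A (Ti); 16:G/A (Ti); 18:T/A (Tv); 23:A/G (Ti); 24:T/C (Ti); 25:A/G (Ti); 26:G/C (Tv); 27:T/C (Ti); 36:A/G (Ti).
Of the 12 differences, 9 transitions and 3 transversions, so Ti/Tv = 9/3 = 3.000.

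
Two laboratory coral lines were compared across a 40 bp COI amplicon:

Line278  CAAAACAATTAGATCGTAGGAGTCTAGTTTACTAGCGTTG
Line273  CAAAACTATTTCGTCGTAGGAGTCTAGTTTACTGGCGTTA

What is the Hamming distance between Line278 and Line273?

6

The sequences differ at positions 7 (A/T), 11 (A/T), 12 (G/C), 13 (A/G), 34 (A/G), 40 (G/A).
That gives 6 mismatches out of 40 aligned sites, so the Hamming distance is 6.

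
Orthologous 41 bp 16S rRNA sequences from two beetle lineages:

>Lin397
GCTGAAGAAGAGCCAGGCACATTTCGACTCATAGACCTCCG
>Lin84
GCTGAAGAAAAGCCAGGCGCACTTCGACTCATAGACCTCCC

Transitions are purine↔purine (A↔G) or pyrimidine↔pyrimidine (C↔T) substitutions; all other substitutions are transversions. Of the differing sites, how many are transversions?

1

Differing sites — 10:G/A (Ti); 19:A/G (Ti); 22:T/C (Ti); 41:G/C (Tv).
Of the 4 differences, 3 transitions and 1 transversion, so the answer is 1.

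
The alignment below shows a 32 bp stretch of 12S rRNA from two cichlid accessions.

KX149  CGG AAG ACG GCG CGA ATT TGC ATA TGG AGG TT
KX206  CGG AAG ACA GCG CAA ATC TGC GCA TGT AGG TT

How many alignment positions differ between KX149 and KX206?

6

Differing sites — 9:G/A; 14:G/A; 18:T/C; 22:A/G; 23:T/C; 27:G/T.
That gives 6 mismatches out of 32 aligned sites, so the Hamming distance is 6.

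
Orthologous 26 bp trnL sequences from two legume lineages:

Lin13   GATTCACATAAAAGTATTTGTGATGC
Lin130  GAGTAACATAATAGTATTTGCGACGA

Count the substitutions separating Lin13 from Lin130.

Differing sites — 3:T/G; 5:C/A; 12:A/T; 21:T/C; 24:T/C; 26:C/A.
That gives 6 mismatches out of 26 aligned sites, so the Hamming distance is 6.

6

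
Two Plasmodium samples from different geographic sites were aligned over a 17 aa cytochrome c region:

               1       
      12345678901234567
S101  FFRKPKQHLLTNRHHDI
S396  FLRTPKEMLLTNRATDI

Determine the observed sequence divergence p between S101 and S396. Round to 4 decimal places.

0.3529

Differing sites — 2:F/L; 4:K/T; 7:Q/E; 8:H/M; 14:H/A; 15:H/T.
There are 6 differences over 17 sites, so p = 6/17 = 0.3529.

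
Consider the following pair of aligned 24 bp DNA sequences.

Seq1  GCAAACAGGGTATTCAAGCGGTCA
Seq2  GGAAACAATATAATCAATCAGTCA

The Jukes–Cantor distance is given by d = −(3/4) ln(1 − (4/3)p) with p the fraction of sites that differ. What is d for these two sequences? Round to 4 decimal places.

Differing sites — 2:C/G; 8:G/A; 9:G/T; 10:G/A; 13:T/A; 18:G/T; 20:G/A.
p = 7/24 = 0.291667.
d = −0.75 · ln(1 − (4/3)·0.291667) = −0.75 · ln(0.611111) = −0.75 · (-0.492477) = 0.3694.

0.3694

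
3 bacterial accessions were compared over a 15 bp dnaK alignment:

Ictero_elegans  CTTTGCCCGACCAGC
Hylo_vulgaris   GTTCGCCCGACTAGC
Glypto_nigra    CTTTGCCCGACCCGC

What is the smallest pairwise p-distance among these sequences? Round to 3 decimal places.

Pairwise Hamming distances:
  Ictero_elegans vs Hylo_vulgaris: 3
  Ictero_elegans vs Glypto_nigra: 1
  Hylo_vulgaris vs Glypto_nigra: 4
The smallest is 1 mismatch, between Ictero_elegans and Glypto_nigra; p = 1/15 = 0.067.

0.067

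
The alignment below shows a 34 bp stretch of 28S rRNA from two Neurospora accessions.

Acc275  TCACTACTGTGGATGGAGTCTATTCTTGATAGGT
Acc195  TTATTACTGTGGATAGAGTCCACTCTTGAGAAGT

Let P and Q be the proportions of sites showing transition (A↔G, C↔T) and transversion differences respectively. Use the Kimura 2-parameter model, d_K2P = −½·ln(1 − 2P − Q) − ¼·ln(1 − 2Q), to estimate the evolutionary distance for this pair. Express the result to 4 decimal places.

Differing sites — 2:C/T (Ti); 4:C/T (Ti); 15:G/A (Ti); 21:T/C (Ti); 23:T/C (Ti); 30:T/G (Tv); 32:G/A (Ti).
Of the 7 differences, 6 transitions and 1 transversion over 34 sites: P = 6/34 = 0.176471, Q = 1/34 = 0.029412.
d = −0.5·ln(0.617646) − 0.25·ln(0.941176) = −0.5·(-0.481840) − 0.25·(-0.060625) = 0.2561.

0.2561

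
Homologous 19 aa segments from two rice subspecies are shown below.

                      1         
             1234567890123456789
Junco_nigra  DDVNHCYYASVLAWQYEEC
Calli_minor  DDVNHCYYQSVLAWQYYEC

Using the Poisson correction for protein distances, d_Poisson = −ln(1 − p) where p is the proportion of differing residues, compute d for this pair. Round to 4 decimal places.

0.1112

The sequences differ at positions 9 (A/Q), 17 (E/Y).
p = 2/19 = 0.105263.
d = −ln(1 − 0.105263) = −ln(0.894737) = 0.1112.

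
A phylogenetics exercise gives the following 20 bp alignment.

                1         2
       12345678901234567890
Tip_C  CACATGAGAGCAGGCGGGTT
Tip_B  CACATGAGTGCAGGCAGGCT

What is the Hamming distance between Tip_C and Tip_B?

Mismatches occur at site 9 (A↔T), site 16 (G↔A), site 19 (T↔C).
That gives 3 mismatches out of 20 aligned sites, so the Hamming distance is 3.

3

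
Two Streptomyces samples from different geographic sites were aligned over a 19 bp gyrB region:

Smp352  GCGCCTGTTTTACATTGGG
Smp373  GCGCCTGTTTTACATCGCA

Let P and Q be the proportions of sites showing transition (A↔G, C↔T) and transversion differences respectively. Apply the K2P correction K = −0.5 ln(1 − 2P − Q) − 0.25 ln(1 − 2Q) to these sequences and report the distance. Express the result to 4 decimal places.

Differing sites — 16:T/C (Ti); 18:G/C (Tv); 19:G/A (Ti).
Of the 3 differences, 2 transitions and 1 transversion over 19 sites: P = 2/19 = 0.105263, Q = 1/19 = 0.052632.
d = −0.5·ln(0.736842) − 0.25·ln(0.894736) = −0.5·(-0.305382) − 0.25·(-0.111227) = 0.1805.

0.1805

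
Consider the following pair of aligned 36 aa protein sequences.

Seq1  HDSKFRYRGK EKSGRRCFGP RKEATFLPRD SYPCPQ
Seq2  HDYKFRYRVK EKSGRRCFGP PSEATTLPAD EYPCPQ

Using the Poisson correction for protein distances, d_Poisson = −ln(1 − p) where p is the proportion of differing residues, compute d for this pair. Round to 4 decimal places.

Differing sites — 3:S/Y; 9:G/V; 21:R/P; 22:K/S; 26:F/T; 29:R/A; 31:S/E.
p = 7/36 = 0.194444.
d = −ln(1 − 0.194444) = −ln(0.805556) = 0.2162.

0.2162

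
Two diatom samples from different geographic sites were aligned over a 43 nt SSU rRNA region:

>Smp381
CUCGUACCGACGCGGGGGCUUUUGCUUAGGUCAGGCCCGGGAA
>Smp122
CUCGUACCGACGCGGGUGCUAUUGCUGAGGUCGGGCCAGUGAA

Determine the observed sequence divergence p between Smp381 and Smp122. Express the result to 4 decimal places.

Differing sites — 17:G/U; 21:U/A; 27:U/G; 33:A/G; 38:C/A; 40:G/U.
There are 6 differences over 43 sites, so p = 6/43 = 0.1395.

0.1395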